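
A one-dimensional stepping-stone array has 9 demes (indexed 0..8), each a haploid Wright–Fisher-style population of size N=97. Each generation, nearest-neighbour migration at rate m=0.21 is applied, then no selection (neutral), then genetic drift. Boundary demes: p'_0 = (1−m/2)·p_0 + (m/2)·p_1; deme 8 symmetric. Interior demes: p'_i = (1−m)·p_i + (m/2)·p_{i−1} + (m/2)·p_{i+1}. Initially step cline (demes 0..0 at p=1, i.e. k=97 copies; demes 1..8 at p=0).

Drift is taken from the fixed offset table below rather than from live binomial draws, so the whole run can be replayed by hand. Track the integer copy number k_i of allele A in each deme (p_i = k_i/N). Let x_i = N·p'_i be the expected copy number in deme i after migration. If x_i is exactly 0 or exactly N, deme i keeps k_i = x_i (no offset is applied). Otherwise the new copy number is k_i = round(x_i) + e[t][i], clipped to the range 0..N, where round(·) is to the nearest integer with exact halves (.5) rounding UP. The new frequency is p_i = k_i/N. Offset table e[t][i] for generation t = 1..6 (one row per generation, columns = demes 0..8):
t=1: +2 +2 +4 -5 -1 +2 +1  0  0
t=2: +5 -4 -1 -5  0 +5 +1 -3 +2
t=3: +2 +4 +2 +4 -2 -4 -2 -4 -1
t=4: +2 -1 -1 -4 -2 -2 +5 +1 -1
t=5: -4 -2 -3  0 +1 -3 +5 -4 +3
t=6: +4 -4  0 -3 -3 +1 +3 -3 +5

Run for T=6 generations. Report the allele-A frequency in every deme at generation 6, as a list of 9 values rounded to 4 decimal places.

[0.7010, 0.2680, 0.0619, 0.0000, 0.0000, 0.0000, 0.0000, 0.0000, 0.0000]

t=0: k=[97 0 0 0 0 0 0 0 0]
t=1: x=[86.8150 10.1850 0.0000 0.0000 0.0000 0.0000 0.0000 0.0000 0.0000] k=[89 12 0 0 0 0 0 0 0]
t=2: x=[80.9150 18.8250 1.2600 0.0000 0.0000 0.0000 0.0000 0.0000 0.0000] k=[86 15 0 0 0 0 0 0 0]
t=3: x=[78.5450 20.8800 1.5750 0.0000 0.0000 0.0000 0.0000 0.0000 0.0000] k=[81 25 4 0 0 0 0 0 0]
t=4: x=[75.1200 28.6750 5.7850 0.4200 0.0000 0.0000 0.0000 0.0000 0.0000] k=[77 28 5 0 0 0 0 0 0]
t=5: x=[71.8550 30.7300 6.8900 0.5250 0.0000 0.0000 0.0000 0.0000 0.0000] k=[68 29 4 1 0 0 0 0 0]
t=6: x=[63.9050 30.4700 6.3100 1.2100 0.1050 0.0000 0.0000 0.0000 0.0000] k=[68 26 6 0 0 0 0 0 0]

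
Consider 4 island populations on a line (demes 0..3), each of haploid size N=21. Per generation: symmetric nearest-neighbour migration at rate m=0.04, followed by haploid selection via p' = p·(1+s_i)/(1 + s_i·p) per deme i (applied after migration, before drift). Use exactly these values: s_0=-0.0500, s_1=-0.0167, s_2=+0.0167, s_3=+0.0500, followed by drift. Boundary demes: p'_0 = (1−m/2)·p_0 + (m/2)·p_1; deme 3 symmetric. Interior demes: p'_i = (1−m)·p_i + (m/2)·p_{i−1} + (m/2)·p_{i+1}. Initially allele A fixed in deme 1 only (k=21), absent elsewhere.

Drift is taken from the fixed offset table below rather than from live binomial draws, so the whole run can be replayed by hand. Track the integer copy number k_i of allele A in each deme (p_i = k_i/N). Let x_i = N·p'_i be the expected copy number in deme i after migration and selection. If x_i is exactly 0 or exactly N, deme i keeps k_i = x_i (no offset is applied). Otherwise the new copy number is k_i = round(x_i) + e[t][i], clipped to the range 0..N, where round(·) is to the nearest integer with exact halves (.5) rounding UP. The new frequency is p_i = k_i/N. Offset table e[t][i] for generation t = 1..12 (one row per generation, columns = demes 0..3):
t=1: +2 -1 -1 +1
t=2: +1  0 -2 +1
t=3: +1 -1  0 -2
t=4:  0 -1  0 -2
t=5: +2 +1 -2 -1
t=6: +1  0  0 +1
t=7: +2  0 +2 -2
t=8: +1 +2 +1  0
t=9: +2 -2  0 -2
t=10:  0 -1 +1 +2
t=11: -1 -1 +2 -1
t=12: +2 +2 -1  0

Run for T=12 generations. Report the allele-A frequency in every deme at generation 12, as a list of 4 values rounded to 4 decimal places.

[0.6190, 0.6190, 0.2381, 0.0476]

t=0: k=[0 21 0 0]
t=1: x=[0.3994 20.1463 0.4269 0.0000] k=[2 19 0 0]
t=2: x=[2.2355 18.2399 0.3862 0.0000] k=[3 18 0 0]
t=3: x=[3.1598 17.2888 0.3659 0.0000] k=[4 16 0 0]
t=4: x=[4.0691 15.3709 0.3253 0.0000] k=[4 14 0 0]
t=5: x=[4.0303 13.4387 0.2846 0.0000] k=[6 14 0 0]
t=6: x=[5.9391 13.4789 0.2846 0.0000] k=[7 13 0 0]
t=7: x=[6.8806 12.5350 0.2643 0.0000] k=[9 13 2 0]
t=8: x=[8.8166 12.6153 2.2126 0.0420] k=[10 15 3 0]
t=9: x=[9.8314 14.5852 3.2250 0.0630] k=[12 13 3 0]
t=10: x=[11.7554 12.6956 3.1845 0.0630] k=[12 12 4 2]
t=11: x=[11.7353 11.7529 4.1751 2.1316] k=[11 11 6 1]
t=12: x=[10.7311 10.8117 6.0712 1.1520] k=[13 13 5 1]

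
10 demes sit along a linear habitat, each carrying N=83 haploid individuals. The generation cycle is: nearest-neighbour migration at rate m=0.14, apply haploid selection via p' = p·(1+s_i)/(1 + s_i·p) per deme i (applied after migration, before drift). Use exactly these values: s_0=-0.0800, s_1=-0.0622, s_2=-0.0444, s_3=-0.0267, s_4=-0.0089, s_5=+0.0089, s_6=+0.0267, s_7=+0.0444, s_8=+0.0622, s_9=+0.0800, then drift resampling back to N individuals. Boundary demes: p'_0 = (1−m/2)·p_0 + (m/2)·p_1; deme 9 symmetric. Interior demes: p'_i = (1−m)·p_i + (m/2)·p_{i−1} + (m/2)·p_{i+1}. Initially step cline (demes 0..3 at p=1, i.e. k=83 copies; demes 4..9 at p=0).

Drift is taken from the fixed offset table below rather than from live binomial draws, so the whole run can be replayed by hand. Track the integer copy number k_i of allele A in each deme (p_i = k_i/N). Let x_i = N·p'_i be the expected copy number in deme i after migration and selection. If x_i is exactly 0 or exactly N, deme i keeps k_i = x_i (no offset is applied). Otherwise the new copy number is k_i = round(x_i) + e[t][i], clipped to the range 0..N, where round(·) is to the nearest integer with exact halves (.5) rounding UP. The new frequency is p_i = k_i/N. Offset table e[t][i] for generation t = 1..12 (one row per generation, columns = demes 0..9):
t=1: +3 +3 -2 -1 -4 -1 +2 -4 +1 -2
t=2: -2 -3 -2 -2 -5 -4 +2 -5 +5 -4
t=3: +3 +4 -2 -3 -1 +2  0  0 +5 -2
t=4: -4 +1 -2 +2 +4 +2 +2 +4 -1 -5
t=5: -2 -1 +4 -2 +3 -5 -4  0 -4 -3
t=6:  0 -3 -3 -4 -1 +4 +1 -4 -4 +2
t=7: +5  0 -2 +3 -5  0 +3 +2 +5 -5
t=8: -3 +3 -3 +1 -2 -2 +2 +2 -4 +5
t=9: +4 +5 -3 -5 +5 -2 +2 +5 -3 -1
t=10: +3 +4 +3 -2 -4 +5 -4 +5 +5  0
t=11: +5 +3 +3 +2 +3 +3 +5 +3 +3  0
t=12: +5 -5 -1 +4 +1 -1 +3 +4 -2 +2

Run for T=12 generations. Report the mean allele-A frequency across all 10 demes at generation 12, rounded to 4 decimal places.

t=0: k=[83 83 83 83 0 0 0 0 0 0]
t=1: x=[83.0000 83.0000 83.0000 77.0421 5.7619 0.0000 0.0000 0.0000 0.0000 0.0000] k=[83 83 83 76 2 0 0 0 0 0]
t=2: x=[83.0000 83.0000 82.4874 71.0355 6.9826 0.1412 0.0000 0.0000 0.0000 0.0000] k=[83 83 80 69 2 0 0 0 0 0]
t=3: x=[83.0000 82.7761 79.2820 64.6968 6.4963 0.1412 0.0000 0.0000 0.0000 0.0000] k=[83 83 77 62 5 2 0 0 0 0]
t=4: x=[83.0000 82.5523 76.0876 58.5964 8.7101 2.0880 0.1437 0.0000 0.0000 0.0000] k=[83 83 74 61 13 4 2 0 0 0]
t=5: x=[83.0000 82.3286 73.3390 58.0807 15.6163 4.5278 2.0521 0.1462 0.0000 0.0000] k=[83 81 77 56 19 0 0 0 0 0]
t=6: x=[82.8478 80.7220 75.5061 54.3746 20.1234 1.3416 0.0000 0.0000 0.0000 0.0000] k=[83 78 73 50 19 5 0 0 0 0]
t=7: x=[82.6197 77.6896 71.2906 48.8976 20.0537 5.6767 0.3593 0.0000 0.0000 0.0000] k=[83 78 69 52 15 6 3 0 0 0]
t=8: x=[82.6197 77.3935 67.8867 50.0639 16.8397 6.4727 3.0771 0.2193 0.0000 0.0000] k=[80 80 65 51 15 4 5 2 0 0]
t=9: x=[79.7493 78.6953 64.4234 48.9177 16.6308 4.8805 4.8387 2.1595 0.1487 0.0000] k=[83 83 61 44 22 3 7 7 0 0]
t=10: x=[83.0000 81.3599 60.6154 43.0896 22.0649 4.6487 6.8845 6.7754 0.5203 0.0000] k=[83 83 64 41 18 10 3 12 6 0]
t=11: x=[83.0000 81.5833 63.0396 40.4387 18.9191 10.1487 4.2244 11.3696 6.3447 0.4534] k=[83 83 66 42 22 13 9 14 9 0]
t=12: x=[83.0000 81.7323 64.8748 41.7185 22.6226 13.4496 9.8566 13.7924 9.2022 0.6800] k=[83 77 64 46 24 12 13 18 7 3]

0.4181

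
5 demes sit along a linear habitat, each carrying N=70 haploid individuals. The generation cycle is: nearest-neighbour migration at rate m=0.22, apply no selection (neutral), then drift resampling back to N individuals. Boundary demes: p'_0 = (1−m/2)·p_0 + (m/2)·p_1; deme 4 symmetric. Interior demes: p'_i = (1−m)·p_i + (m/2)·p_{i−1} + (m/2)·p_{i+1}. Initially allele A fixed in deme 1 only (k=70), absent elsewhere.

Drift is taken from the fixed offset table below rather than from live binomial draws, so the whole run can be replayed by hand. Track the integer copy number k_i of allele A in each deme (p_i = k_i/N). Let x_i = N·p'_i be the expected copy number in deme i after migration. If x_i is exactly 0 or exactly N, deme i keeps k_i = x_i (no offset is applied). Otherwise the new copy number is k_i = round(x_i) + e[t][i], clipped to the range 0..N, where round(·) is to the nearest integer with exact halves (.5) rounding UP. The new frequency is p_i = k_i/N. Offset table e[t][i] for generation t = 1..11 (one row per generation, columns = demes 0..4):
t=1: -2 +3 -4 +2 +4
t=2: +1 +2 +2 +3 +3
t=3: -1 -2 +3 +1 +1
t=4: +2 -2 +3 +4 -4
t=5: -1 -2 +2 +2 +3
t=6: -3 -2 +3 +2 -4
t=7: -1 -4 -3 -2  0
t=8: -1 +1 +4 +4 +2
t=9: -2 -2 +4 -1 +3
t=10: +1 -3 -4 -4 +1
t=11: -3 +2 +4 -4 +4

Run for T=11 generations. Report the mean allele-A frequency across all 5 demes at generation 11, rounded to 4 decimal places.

0.2257

t=0: k=[0 70 0 0 0]
t=1: x=[7.7000 54.6000 7.7000 0.0000 0.0000] k=[6 58 4 0 0]
t=2: x=[11.7200 46.3400 9.5000 0.4400 0.0000] k=[13 48 12 3 0]
t=3: x=[16.8500 40.1900 14.9700 3.6600 0.3300] k=[16 38 18 5 1]
t=4: x=[18.4200 33.3800 18.7700 5.9900 1.4400] k=[20 31 22 10 0]
t=5: x=[21.2100 28.8000 21.6700 10.2200 1.1000] k=[20 27 24 12 4]
t=6: x=[20.7700 25.9000 23.0100 12.4400 4.8800] k=[18 24 26 14 1]
t=7: x=[18.6600 23.5600 24.4600 13.8900 2.4300] k=[18 20 21 12 2]
t=8: x=[18.2200 19.8900 19.9000 11.8900 3.1000] k=[17 21 24 16 5]
t=9: x=[17.4400 20.8900 22.7900 15.6700 6.2100] k=[15 19 27 15 9]
t=10: x=[15.4400 19.4400 24.8000 15.6600 9.6600] k=[16 16 21 12 11]
t=11: x=[16.0000 16.5500 19.4600 12.8800 11.1100] k=[13 19 23 9 15]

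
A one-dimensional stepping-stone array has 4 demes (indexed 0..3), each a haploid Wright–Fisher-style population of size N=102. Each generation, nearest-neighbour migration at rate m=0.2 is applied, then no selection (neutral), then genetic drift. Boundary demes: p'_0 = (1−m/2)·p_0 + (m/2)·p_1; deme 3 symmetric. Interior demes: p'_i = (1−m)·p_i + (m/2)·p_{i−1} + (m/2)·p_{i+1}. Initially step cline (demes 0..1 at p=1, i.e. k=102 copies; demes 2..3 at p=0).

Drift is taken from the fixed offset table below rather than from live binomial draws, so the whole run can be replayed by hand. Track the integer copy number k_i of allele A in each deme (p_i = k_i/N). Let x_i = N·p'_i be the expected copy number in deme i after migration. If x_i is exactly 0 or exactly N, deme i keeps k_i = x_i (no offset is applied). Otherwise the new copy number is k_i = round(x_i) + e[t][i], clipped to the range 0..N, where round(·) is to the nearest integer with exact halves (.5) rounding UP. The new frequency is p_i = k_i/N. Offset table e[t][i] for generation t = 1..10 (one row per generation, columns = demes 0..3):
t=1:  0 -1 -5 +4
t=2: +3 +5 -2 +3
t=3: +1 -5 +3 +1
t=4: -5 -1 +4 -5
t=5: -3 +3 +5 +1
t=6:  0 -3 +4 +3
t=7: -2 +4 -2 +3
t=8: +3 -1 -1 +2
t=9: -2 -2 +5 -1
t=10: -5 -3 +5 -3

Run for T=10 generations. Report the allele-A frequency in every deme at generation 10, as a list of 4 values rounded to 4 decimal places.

[0.7451, 0.6275, 0.5000, 0.2255]

t=0: k=[102 102 0 0]
t=1: x=[102.0000 91.8000 10.2000 0.0000] k=[102 91 5 0]
t=2: x=[100.9000 83.5000 13.1000 0.5000] k=[102 89 11 4]
t=3: x=[100.7000 82.5000 18.1000 4.7000] k=[102 78 21 6]
t=4: x=[99.6000 74.7000 25.2000 7.5000] k=[95 74 29 3]
t=5: x=[92.9000 71.6000 30.9000 5.6000] k=[90 75 36 7]
t=6: x=[88.5000 72.6000 37.0000 9.9000] k=[89 70 41 13]
t=7: x=[87.1000 69.0000 41.1000 15.8000] k=[85 73 39 19]
t=8: x=[83.8000 70.8000 40.4000 21.0000] k=[87 70 39 23]
t=9: x=[85.3000 68.6000 40.5000 24.6000] k=[83 67 46 24]
t=10: x=[81.4000 66.5000 45.9000 26.2000] k=[76 64 51 23]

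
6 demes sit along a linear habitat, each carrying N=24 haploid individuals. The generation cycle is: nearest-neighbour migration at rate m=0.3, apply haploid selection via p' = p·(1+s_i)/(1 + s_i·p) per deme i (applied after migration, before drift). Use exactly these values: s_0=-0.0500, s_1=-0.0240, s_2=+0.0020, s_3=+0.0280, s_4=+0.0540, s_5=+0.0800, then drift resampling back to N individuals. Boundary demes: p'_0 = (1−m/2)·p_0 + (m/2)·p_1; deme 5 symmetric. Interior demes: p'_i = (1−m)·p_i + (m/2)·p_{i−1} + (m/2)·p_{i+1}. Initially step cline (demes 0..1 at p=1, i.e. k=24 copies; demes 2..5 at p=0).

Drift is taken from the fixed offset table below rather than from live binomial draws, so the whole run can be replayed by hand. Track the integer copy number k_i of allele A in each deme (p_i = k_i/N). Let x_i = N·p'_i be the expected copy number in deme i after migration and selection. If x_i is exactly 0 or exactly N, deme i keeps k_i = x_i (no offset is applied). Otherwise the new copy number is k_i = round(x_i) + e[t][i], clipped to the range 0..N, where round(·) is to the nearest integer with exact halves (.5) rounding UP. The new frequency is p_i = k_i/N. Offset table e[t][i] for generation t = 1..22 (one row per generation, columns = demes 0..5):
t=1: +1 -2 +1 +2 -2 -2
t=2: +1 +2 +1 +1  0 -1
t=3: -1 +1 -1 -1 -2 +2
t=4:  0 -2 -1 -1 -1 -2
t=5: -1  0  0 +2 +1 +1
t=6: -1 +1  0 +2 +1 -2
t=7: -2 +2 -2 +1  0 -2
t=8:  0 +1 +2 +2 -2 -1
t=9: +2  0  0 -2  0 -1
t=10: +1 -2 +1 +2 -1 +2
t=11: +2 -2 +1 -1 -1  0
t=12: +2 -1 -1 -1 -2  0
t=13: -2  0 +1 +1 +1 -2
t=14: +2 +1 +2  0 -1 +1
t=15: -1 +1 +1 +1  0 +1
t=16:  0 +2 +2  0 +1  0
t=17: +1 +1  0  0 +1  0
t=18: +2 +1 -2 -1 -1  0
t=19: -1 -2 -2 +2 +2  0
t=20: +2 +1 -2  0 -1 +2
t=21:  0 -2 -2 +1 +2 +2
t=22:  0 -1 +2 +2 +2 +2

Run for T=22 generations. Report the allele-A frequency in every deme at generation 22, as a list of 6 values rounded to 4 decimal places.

t=0: k=[24 24 0 0 0 0]
t=1: x=[24.0000 20.3250 3.6061 0.0000 0.0000 0.0000] k=[24 18 5 0 0 0]
t=2: x=[23.0545 16.8284 6.2092 0.7703 0.0000 0.0000] k=[24 19 7 2 0 0]
t=3: x=[23.2118 17.8394 8.0607 2.5114 0.3160 0.0000] k=[22 19 7 2 0 0]
t=4: x=[21.4348 17.5359 8.0607 2.5114 0.3160 0.0000] k=[21 16 7 2 0 0]
t=5: x=[20.0848 15.2655 7.6104 2.5114 0.3160 0.0000] k=[19 15 8 5 1 0]
t=6: x=[18.1768 14.4105 8.6110 4.9577 1.5233 0.1619] k=[17 15 9 7 3 0]
t=7: x=[16.4369 14.2597 9.6115 6.8342 3.2967 0.4853] k=[14 16 8 8 3 0]
t=8: x=[14.0021 14.3602 9.2113 7.3905 3.4526 0.4853] k=[14 15 11 9 1 0]
t=9: x=[13.8508 14.1091 11.3119 8.2488 2.1508 0.1619] k=[16 14 11 6 2 0]
t=10: x=[15.4193 13.7074 10.7118 6.2772 2.4117 0.3237] k=[16 12 12 8 1 2]
t=11: x=[15.1149 12.4545 11.4120 7.6936 2.3074 1.9858] k=[17 10 12 7 1 2]
t=12: x=[15.6733 11.2048 10.9619 6.9860 2.1508 1.9858] k=[18 10 10 6 0 2]
t=13: x=[16.5389 11.0550 9.4114 5.8209 1.2614 1.8257] k=[15 11 10 7 2 0]
t=14: x=[14.1031 11.3046 9.7115 6.8342 2.5681 0.3237] k=[16 12 12 7 2 1]
t=15: x=[15.1149 12.4545 11.2619 7.1377 2.7245 1.2373] k=[14 13 12 8 3 2]
t=16: x=[13.5484 12.8551 11.5620 7.9966 3.7639 2.3055] k=[14 15 14 8 5 2]
t=17: x=[13.8508 14.5613 13.2619 8.6018 5.2114 2.6246] k=[15 16 13 9 6 3]
t=18: x=[14.8616 15.2655 12.8619 9.3068 6.2398 3.6836] k=[17 16 11 8 5 4]
t=19: x=[16.5899 15.2655 11.3119 8.1480 5.5204 4.4208] k=[16 13 9 10 8 4]
t=20: x=[15.2671 12.7049 9.7616 9.7092 7.9776 4.8930] k=[17 14 8 10 7 7]
t=21: x=[16.2840 13.4065 9.2113 9.4075 7.7228 7.3876] k=[16 11 7 10 10 9]
t=22: x=[14.9629 11.0051 8.0607 9.7092 10.1568 9.5895] k=[15 10 10 12 12 12]

[0.6250, 0.4167, 0.4167, 0.5000, 0.5000, 0.5000]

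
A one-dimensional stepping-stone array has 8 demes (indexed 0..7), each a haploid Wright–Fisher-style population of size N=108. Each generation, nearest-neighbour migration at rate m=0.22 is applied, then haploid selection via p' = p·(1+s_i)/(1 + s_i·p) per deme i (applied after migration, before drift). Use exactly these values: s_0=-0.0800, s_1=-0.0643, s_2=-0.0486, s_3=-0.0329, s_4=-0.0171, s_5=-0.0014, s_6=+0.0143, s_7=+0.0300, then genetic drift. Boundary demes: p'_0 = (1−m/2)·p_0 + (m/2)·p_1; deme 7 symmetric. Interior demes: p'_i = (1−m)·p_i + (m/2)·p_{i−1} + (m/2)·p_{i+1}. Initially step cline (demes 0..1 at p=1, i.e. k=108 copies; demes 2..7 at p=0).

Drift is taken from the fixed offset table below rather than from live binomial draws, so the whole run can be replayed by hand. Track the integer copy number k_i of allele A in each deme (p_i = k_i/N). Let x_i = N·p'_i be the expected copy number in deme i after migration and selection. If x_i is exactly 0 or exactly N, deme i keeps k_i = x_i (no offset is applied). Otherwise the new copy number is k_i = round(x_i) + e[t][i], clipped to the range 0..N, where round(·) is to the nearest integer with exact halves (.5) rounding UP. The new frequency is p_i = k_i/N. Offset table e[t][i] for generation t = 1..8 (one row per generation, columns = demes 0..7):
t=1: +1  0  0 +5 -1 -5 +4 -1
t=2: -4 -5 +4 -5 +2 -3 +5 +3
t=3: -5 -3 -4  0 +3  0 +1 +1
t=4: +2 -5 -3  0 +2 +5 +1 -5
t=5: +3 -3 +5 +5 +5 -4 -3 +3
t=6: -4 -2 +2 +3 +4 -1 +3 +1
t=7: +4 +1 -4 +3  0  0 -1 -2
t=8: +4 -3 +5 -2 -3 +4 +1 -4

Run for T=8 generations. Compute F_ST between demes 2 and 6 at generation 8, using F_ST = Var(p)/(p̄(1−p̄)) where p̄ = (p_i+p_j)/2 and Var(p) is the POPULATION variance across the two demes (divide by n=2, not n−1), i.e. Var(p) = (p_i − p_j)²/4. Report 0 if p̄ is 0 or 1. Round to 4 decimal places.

t=0: k=[108 108 0 0 0 0 0 0]
t=1: x=[108.0000 95.3989 11.3634 0.0000 0.0000 0.0000 0.0000 0.0000] k=[108 95 11 0 0 0 0 0]
t=2: x=[106.4474 86.0506 18.2615 1.1706 0.0000 0.0000 0.0000 0.0000] k=[102 81 22 0 0 0 0 0]
t=3: x=[99.0274 75.3256 25.0974 2.3421 0.0000 0.0000 0.0000 0.0000] k=[94 72 21 2 0 0 0 0]
t=4: x=[90.3851 67.1359 23.5886 3.7471 0.2162 0.0000 0.0000 0.0000] k=[92 62 21 4 2 0 0 0]
t=5: x=[87.3427 59.0172 22.7329 5.4735 1.9664 0.2197 0.0000 0.0000] k=[90 56 28 10 7 0 0 0]
t=6: x=[84.7761 54.8677 28.0531 11.3068 6.4545 0.7689 0.0000 0.0000] k=[81 53 30 14 10 0 0 0]
t=7: x=[76.0775 51.7569 29.6856 14.8854 9.1939 1.0985 0.0000 0.0000] k=[80 53 26 18 9 1 0 0]
t=8: x=[75.1559 51.2079 27.0670 17.3962 8.9672 1.7676 0.1116 0.0000] k=[79 48 32 15 6 6 1 0]

0.1591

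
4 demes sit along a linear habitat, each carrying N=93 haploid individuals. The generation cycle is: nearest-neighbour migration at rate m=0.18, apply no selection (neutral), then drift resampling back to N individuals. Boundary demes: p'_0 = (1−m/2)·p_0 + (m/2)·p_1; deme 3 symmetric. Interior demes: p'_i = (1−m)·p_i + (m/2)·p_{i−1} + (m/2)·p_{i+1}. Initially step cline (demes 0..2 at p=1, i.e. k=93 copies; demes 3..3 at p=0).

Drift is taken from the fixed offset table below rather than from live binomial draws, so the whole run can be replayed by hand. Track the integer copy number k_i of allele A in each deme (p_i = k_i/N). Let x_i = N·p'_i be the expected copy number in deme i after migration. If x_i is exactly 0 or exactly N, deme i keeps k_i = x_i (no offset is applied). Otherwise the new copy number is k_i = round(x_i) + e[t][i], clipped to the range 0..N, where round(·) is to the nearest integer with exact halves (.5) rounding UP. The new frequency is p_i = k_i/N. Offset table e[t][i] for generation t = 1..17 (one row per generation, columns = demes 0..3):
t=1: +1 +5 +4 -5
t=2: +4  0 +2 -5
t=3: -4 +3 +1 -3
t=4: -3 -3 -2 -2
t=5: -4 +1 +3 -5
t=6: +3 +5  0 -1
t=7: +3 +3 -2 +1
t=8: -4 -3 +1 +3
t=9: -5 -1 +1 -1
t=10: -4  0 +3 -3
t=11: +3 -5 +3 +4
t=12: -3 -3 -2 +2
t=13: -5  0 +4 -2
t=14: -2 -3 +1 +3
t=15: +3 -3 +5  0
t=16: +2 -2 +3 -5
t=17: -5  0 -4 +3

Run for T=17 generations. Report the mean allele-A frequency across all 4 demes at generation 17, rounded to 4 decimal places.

t=0: k=[93 93 93 0]
t=1: x=[93.0000 93.0000 84.6300 8.3700] k=[93 93 89 3]
t=2: x=[93.0000 92.6400 81.6200 10.7400] k=[93 93 84 6]
t=3: x=[93.0000 92.1900 77.7900 13.0200] k=[93 93 79 10]
t=4: x=[93.0000 91.7400 74.0500 16.2100] k=[93 89 72 14]
t=5: x=[92.6400 87.8300 68.3100 19.2200] k=[89 89 71 14]
t=6: x=[89.0000 87.3800 67.4900 19.1300] k=[92 92 67 18]
t=7: x=[92.0000 89.7500 64.8400 22.4100] k=[93 93 63 23]
t=8: x=[93.0000 90.3000 62.1000 26.6000] k=[93 87 63 30]
t=9: x=[92.4600 85.3800 62.1900 32.9700] k=[87 84 63 32]
t=10: x=[86.7300 82.3800 62.1000 34.7900] k=[83 82 65 32]
t=11: x=[82.9100 80.5600 63.5600 34.9700] k=[86 76 67 39]
t=12: x=[85.1000 76.0900 65.2900 41.5200] k=[82 73 63 44]
t=13: x=[81.1900 72.9100 62.1900 45.7100] k=[76 73 66 44]
t=14: x=[75.7300 72.6400 64.6500 45.9800] k=[74 70 66 49]
t=15: x=[73.6400 70.0000 64.8300 50.5300] k=[77 67 70 51]
t=16: x=[76.1000 68.1700 68.0200 52.7100] k=[78 66 71 48]
t=17: x=[76.9200 67.5300 68.4800 50.0700] k=[72 68 64 53]

0.6909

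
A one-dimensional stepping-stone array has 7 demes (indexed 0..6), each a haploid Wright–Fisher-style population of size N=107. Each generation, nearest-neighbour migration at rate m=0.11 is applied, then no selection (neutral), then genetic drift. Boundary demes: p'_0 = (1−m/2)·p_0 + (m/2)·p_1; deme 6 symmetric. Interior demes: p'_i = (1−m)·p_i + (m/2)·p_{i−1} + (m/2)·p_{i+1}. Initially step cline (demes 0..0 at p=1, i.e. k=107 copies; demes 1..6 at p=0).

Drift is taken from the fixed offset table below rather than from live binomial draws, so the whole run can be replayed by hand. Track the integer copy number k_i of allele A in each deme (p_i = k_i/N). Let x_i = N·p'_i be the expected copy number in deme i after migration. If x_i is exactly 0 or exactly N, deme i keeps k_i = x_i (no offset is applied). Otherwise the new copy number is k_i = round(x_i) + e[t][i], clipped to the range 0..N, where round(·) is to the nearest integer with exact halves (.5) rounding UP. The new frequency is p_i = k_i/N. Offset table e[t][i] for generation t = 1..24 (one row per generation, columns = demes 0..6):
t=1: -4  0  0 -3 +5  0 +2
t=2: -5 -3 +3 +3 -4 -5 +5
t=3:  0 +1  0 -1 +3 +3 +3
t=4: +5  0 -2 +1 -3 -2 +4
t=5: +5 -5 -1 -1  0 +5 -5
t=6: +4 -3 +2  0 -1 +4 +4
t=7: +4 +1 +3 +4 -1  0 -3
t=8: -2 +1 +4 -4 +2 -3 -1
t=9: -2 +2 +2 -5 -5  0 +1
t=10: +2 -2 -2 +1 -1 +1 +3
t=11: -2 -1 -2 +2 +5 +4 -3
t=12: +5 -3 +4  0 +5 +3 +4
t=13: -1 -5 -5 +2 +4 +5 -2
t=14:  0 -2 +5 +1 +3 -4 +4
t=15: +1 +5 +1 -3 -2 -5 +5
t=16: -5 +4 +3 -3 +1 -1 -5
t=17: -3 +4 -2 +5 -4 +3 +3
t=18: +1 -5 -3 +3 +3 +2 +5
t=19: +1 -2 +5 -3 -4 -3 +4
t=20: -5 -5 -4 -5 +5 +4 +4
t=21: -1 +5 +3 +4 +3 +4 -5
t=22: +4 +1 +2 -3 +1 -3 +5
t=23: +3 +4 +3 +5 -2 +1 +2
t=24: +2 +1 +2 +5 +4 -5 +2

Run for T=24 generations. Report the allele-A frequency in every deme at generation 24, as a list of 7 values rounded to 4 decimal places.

t=0: k=[107 0 0 0 0 0 0]
t=1: x=[101.1150 5.8850 0.0000 0.0000 0.0000 0.0000 0.0000] k=[97 6 0 0 0 0 0]
t=2: x=[91.9950 10.6750 0.3300 0.0000 0.0000 0.0000 0.0000] k=[87 8 3 0 0 0 0]
t=3: x=[82.6550 12.0700 3.1100 0.1650 0.0000 0.0000 0.0000] k=[83 13 3 0 0 0 0]
t=4: x=[79.1500 16.3000 3.3850 0.1650 0.0000 0.0000 0.0000] k=[84 16 1 1 0 0 0]
t=5: x=[80.2600 18.9150 1.8250 0.9450 0.0550 0.0000 0.0000] k=[85 14 1 0 0 0 0]
t=6: x=[81.0950 17.1900 1.6600 0.0550 0.0000 0.0000 0.0000] k=[85 14 4 0 0 0 0]
t=7: x=[81.0950 17.3550 4.3300 0.2200 0.0000 0.0000 0.0000] k=[85 18 7 4 0 0 0]
t=8: x=[81.3150 21.0800 7.4400 3.9450 0.2200 0.0000 0.0000] k=[79 22 11 0 2 0 0]
t=9: x=[75.8650 24.5300 11.0000 0.7150 1.7800 0.1100 0.0000] k=[74 27 13 0 0 0 0]
t=10: x=[71.4150 28.8150 13.0550 0.7150 0.0000 0.0000 0.0000] k=[73 27 11 2 0 0 0]
t=11: x=[70.4700 28.6500 11.3850 2.3850 0.1100 0.0000 0.0000] k=[68 28 9 4 5 0 0]
t=12: x=[65.8000 29.1550 9.7700 4.3300 4.6700 0.2750 0.0000] k=[71 26 14 4 10 3 0]
t=13: x=[68.5250 27.8150 14.1100 4.8800 9.2850 3.2200 0.1650] k=[68 23 9 7 13 8 0]
t=14: x=[65.5250 24.7050 9.6600 7.4400 12.3950 7.8350 0.4400] k=[66 23 15 8 15 4 4]
t=15: x=[63.6350 24.9250 15.0550 8.7700 14.0100 4.6050 4.0000] k=[65 30 16 6 12 0 9]
t=16: x=[63.0750 31.1550 16.2200 6.8800 11.0100 1.1550 8.5050] k=[58 35 19 4 12 0 4]
t=17: x=[56.7350 35.3850 19.0550 5.2650 10.9000 0.8800 3.7800] k=[54 39 17 10 7 4 7]
t=18: x=[53.1750 38.6150 17.8250 10.2200 7.0000 4.3300 6.8350] k=[54 34 15 13 10 6 12]
t=19: x=[52.9000 34.0550 15.9350 12.9450 9.9450 6.5500 11.6700] k=[54 32 21 10 6 4 16]
t=20: x=[52.7900 32.6050 21.0000 10.3850 6.1100 4.7700 15.3400] k=[48 28 17 5 11 9 19]
t=21: x=[46.9000 28.4950 16.9450 5.9900 10.5600 9.6600 18.4500] k=[46 33 20 10 14 14 13]
t=22: x=[45.2850 33.0000 20.1650 10.7700 13.7800 13.9450 13.0550] k=[49 34 22 8 15 11 18]
t=23: x=[48.1750 34.1650 21.8900 9.1550 14.3950 11.6050 17.6150] k=[51 38 25 14 12 13 20]
t=24: x=[50.2850 38.0000 25.1100 14.4950 12.1650 13.3300 19.6150] k=[52 39 27 19 16 8 22]

[0.4860, 0.3645, 0.2523, 0.1776, 0.1495, 0.0748, 0.2056]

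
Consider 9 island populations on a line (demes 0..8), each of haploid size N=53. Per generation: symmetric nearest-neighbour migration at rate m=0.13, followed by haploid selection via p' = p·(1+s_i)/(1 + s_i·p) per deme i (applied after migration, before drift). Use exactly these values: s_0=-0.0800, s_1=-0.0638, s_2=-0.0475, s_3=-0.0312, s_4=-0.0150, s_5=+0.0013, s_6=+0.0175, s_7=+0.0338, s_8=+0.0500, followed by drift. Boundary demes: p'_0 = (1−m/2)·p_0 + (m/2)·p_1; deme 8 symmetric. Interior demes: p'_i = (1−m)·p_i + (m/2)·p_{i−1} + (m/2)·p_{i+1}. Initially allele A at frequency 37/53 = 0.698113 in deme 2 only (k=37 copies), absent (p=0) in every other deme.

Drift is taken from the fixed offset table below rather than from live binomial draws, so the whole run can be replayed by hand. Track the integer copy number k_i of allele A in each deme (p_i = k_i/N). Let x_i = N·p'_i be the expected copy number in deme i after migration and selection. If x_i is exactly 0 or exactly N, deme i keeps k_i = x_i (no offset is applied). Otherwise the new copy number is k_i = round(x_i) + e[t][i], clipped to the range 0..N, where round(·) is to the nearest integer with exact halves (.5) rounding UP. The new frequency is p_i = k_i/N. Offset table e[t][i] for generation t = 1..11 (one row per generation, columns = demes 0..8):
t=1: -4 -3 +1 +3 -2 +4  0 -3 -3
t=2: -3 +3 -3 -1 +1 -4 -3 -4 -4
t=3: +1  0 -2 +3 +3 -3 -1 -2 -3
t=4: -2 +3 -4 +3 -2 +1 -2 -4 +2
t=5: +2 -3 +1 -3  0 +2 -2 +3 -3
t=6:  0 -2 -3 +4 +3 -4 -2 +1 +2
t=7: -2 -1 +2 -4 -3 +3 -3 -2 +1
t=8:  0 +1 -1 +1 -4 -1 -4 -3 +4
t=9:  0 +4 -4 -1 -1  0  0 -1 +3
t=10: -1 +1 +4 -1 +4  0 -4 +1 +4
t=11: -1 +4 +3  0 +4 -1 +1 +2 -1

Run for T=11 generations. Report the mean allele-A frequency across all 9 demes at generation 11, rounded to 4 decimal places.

t=0: k=[0 0 37 0 0 0 0 0 0]
t=1: x=[0.0000 2.2581 31.5718 2.3333 0.0000 0.0000 0.0000 0.0000 0.0000] k=[0 0 33 5 0 0 0 0 0]
t=2: x=[0.0000 2.0133 28.3947 6.3165 0.3202 0.0000 0.0000 0.0000 0.0000] k=[0 5 25 5 1 0 0 0 0]
t=3: x=[0.2991 5.6343 21.7731 5.8724 1.1775 0.0651 0.0000 0.0000 0.0000] k=[1 6 20 9 4 0 0 0 0]
t=4: x=[1.2214 6.2141 17.7952 9.1476 4.0086 0.2603 0.0000 0.0000 0.0000] k=[0 9 14 12 2 1 0 0 0]
t=5: x=[0.5387 8.2694 13.0602 11.1975 2.5481 1.0013 0.0661 0.0000 0.0000] k=[3 5 14 8 3 3 0 0 0]
t=6: x=[2.8933 5.1407 12.5528 7.8506 3.2782 2.8085 0.1984 0.0000 0.0000] k=[3 3 10 12 6 0 0 0 0]
t=7: x=[2.7726 3.2481 9.2960 11.1975 5.9201 0.3905 0.0000 0.0000 0.0000] k=[1 2 11 7 3 3 0 0 0]
t=8: x=[0.9814 2.3664 9.7615 6.8097 3.2141 2.8085 0.1984 0.0000 0.0000] k=[1 3 9 8 0 2 0 0 0]
t=9: x=[1.0414 3.0640 8.2019 7.3422 0.6404 1.7422 0.1323 0.0000 0.0000] k=[1 7 4 6 0 2 0 0 0]
t=10: x=[1.2815 6.0525 4.1356 5.3262 0.5123 1.7422 0.1323 0.0000 0.0000] k=[0 7 8 4 5 2 0 0 0]
t=11: x=[0.4189 6.2379 7.3611 4.2008 4.6752 2.0676 0.1323 0.0000 0.0000] k=[0 10 10 4 9 1 1 0 0]

0.0734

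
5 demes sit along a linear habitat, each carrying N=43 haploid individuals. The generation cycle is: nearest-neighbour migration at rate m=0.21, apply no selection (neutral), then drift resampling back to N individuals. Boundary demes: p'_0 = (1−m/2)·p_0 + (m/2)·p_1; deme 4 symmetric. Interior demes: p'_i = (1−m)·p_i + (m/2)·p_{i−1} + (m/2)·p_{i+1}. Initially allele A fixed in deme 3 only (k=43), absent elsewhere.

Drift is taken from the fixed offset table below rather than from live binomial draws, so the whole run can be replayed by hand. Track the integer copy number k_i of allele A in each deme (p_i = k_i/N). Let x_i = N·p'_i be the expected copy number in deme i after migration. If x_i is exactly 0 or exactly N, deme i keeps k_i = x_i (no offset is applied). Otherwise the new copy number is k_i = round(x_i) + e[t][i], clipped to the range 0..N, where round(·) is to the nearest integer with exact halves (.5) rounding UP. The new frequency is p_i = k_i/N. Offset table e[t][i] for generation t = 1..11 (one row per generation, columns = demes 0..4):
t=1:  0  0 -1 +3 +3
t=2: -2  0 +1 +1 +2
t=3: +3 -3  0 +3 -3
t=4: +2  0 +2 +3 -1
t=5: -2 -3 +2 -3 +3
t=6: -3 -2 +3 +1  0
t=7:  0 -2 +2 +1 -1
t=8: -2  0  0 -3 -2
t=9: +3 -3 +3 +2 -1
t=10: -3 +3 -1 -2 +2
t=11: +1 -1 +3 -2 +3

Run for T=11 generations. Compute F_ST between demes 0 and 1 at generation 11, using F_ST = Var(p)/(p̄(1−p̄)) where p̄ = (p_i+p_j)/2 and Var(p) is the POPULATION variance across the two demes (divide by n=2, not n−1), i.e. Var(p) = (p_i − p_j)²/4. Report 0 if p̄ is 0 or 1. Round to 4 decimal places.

0.0163

t=0: k=[0 0 0 43 0]
t=1: x=[0.0000 0.0000 4.5150 33.9700 4.5150] k=[0 0 4 37 8]
t=2: x=[0.0000 0.4200 7.0450 30.4900 11.0450] k=[0 0 8 31 13]
t=3: x=[0.0000 0.8400 9.5750 26.6950 14.8900] k=[0 0 10 30 12]
t=4: x=[0.0000 1.0500 11.0500 26.0100 13.8900] k=[0 1 13 29 13]
t=5: x=[0.1050 2.1550 13.4200 25.6400 14.6800] k=[0 0 15 23 18]
t=6: x=[0.0000 1.5750 14.2650 21.6350 18.5250] k=[0 0 17 23 19]
t=7: x=[0.0000 1.7850 15.8450 21.9500 19.4200] k=[0 0 18 23 18]
t=8: x=[0.0000 1.8900 16.6350 21.9500 18.5250] k=[0 2 17 19 17]
t=9: x=[0.2100 3.3650 15.6350 18.5800 17.2100] k=[3 0 19 21 16]
t=10: x=[2.6850 2.3100 17.2150 20.2650 16.5250] k=[0 5 16 18 19]
t=11: x=[0.5250 5.6300 15.0550 17.8950 18.8950] k=[2 5 18 16 22]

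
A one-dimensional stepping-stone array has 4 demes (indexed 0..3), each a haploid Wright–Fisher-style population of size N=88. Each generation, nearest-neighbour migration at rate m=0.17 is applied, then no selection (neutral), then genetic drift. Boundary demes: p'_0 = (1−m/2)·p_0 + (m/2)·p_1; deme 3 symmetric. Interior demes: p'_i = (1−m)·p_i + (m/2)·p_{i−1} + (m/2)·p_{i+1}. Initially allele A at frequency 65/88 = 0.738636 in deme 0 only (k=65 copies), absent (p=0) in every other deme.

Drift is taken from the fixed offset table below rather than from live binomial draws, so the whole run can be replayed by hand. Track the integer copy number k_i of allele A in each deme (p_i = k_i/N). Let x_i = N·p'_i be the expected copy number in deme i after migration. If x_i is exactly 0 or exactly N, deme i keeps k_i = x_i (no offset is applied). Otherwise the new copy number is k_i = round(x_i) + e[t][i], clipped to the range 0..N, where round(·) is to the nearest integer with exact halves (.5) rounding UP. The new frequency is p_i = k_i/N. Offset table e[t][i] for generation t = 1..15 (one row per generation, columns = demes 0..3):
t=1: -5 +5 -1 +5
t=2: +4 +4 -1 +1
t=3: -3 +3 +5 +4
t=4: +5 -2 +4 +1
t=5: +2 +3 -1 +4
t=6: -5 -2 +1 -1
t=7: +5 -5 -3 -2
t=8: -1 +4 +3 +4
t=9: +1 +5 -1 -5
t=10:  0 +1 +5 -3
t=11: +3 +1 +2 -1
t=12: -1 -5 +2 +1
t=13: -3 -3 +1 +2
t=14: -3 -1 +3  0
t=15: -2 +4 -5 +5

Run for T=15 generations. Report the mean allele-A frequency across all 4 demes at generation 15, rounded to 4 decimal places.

t=0: k=[65 0 0 0]
t=1: x=[59.4750 5.5250 0.0000 0.0000] k=[54 11 0 0]
t=2: x=[50.3450 13.7200 0.9350 0.0000] k=[54 18 0 0]
t=3: x=[50.9400 19.5300 1.5300 0.0000] k=[48 23 7 0]
t=4: x=[45.8750 23.7650 7.7650 0.5950] k=[51 22 12 2]
t=5: x=[48.5350 23.6150 12.0000 2.8500] k=[51 27 11 7]
t=6: x=[48.9600 27.6800 12.0200 7.3400] k=[44 26 13 6]
t=7: x=[42.4700 26.4250 13.5100 6.5950] k=[47 21 11 5]
t=8: x=[44.7900 22.3600 11.3400 5.5100] k=[44 26 14 10]
t=9: x=[42.4700 26.5100 14.6800 10.3400] k=[43 32 14 5]
t=10: x=[42.0650 31.4050 14.7650 5.7650] k=[42 32 20 3]
t=11: x=[41.1500 31.8300 19.5750 4.4450] k=[44 33 22 3]
t=12: x=[43.0650 33.0000 21.3200 4.6150] k=[42 28 23 6]
t=13: x=[40.8100 28.7650 21.9800 7.4450] k=[38 26 23 9]
t=14: x=[36.9800 26.7650 22.0650 10.1900] k=[34 26 25 10]
t=15: x=[33.3200 26.5950 23.8100 11.2750] k=[31 31 19 16]

0.2756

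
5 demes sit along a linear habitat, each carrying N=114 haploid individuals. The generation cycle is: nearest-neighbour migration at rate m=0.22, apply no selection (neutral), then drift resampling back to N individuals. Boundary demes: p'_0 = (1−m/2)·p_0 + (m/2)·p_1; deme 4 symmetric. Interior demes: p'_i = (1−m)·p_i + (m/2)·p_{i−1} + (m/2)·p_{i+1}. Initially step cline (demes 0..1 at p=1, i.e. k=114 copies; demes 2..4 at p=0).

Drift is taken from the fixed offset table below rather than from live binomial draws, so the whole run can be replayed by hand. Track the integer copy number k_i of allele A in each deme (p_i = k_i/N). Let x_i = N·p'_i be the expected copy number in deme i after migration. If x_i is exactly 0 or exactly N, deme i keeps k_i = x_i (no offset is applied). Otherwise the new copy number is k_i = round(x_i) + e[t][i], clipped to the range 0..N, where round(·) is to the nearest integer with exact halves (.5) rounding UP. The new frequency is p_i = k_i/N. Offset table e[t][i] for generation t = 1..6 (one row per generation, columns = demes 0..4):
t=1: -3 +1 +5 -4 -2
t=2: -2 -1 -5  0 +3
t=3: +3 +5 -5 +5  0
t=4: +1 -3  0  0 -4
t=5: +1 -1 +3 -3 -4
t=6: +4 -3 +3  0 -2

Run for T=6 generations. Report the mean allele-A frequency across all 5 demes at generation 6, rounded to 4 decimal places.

0.4070

t=0: k=[114 114 0 0 0]
t=1: x=[114.0000 101.4600 12.5400 0.0000 0.0000] k=[114 102 18 0 0]
t=2: x=[112.6800 94.0800 25.2600 1.9800 0.0000] k=[111 93 20 2 0]
t=3: x=[109.0200 86.9500 26.0500 3.7600 0.2200] k=[112 92 21 9 0]
t=4: x=[109.8000 86.3900 27.4900 9.3300 0.9900] k=[111 83 27 9 0]
t=5: x=[107.9200 79.9200 31.1800 9.9900 0.9900] k=[109 79 34 7 0]
t=6: x=[105.7000 77.3500 35.9800 9.2000 0.7700] k=[110 74 39 9 0]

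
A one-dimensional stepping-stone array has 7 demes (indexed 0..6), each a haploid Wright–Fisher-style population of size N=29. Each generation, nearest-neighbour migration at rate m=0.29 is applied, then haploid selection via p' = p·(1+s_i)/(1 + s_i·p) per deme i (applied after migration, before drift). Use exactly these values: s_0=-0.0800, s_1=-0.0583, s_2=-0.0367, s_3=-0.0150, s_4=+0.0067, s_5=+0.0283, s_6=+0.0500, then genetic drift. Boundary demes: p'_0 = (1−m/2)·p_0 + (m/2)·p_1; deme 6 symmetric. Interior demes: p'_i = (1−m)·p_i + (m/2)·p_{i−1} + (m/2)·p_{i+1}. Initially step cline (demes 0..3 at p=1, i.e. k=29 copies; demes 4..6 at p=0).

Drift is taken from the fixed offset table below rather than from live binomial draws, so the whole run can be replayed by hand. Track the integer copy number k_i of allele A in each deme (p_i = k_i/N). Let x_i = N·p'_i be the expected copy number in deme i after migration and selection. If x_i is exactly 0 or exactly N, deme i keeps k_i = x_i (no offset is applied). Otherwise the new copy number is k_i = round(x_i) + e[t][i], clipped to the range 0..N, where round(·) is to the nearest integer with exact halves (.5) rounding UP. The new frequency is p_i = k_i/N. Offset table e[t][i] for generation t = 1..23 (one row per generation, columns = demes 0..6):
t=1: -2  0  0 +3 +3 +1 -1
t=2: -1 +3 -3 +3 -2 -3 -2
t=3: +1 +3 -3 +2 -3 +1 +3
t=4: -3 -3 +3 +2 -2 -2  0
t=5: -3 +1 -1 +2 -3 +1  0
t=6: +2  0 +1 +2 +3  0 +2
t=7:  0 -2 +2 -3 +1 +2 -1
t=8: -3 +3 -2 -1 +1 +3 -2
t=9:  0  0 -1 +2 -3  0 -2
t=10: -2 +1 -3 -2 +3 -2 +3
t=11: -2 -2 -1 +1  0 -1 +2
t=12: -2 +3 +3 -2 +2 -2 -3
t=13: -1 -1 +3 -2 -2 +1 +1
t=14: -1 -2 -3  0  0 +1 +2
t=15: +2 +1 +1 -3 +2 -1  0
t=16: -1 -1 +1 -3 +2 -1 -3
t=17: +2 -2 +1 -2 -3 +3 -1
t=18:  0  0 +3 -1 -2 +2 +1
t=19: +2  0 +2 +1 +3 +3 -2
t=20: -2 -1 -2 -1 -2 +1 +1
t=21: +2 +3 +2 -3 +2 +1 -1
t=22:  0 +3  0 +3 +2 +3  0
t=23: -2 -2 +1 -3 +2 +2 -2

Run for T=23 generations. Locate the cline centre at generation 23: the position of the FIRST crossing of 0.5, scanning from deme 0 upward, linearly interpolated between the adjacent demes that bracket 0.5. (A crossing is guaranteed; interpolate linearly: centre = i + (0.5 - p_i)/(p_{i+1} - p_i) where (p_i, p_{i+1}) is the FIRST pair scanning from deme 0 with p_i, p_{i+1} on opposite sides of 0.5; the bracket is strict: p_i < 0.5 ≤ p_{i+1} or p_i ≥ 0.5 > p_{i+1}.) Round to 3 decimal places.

t=0: k=[29 29 29 29 0 0 0]
t=1: x=[29.0000 29.0000 29.0000 24.7404 4.2291 0.0000 0.0000] k=[29 29 29 28 7 0 0]
t=2: x=[29.0000 29.0000 28.8495 25.0487 9.0716 1.0427 0.0000] k=[29 29 26 28 7 0 0]
t=3: x=[29.0000 28.5385 26.6454 24.6090 9.0716 1.0427 0.0000] k=[29 29 24 27 6 2 0]
t=4: x=[29.0000 28.2313 25.0337 23.4525 8.5051 2.3496 0.3043] k=[29 25 28 25 7 0 0]
t=5: x=[28.3707 25.8503 27.0635 22.7512 8.6354 1.0427 0.0000] k=[25 27 26 25 6 2 0]
t=6: x=[25.0118 26.4276 25.8979 22.3126 8.2143 2.3496 0.3043] k=[27 26 27 24 11 2 2]
t=7: x=[26.6834 26.1388 26.3308 22.4739 11.6265 3.3876 2.0928] k=[27 24 28 19 13 5 1]
t=8: x=[26.3724 24.8040 26.0164 19.3379 12.7577 5.7068 1.6545] k=[23 28 24 18 14 9 0]
t=9: x=[23.3556 26.5643 23.5464 18.1877 13.9033 8.5877 1.3672] k=[23 27 23 20 11 9 0]
t=10: x=[23.2029 25.6669 22.9683 19.0314 12.0620 8.1475 1.3672] k=[21 27 20 17 15 6 4]
t=11: x=[21.4122 24.9084 20.3548 17.0389 14.0334 7.1645 4.4714] k=[19 23 19 18 14 6 6]
t=12: x=[19.0421 21.5112 19.1938 17.4602 13.4682 7.3115 6.2355] k=[17 25 22 15 15 5 3]
t=13: x=[17.5883 23.1287 21.2088 15.9065 13.5982 6.2965 3.4350] k=[17 22 24 14 12 7 4]
t=14: x=[17.1453 21.2281 22.0646 15.0506 11.6115 7.4434 4.6214] k=[16 19 19 15 12 8 7]
t=15: x=[15.8383 18.1604 18.1675 15.0356 11.9018 8.6029 7.4110] k=[18 19 19 12 14 8 7]
t=16: x=[17.5730 18.4553 17.7285 13.1962 12.8878 8.8962 7.4110] k=[17 17 19 10 15 8 4]
t=17: x=[16.4096 16.8683 17.1439 11.9237 13.3081 8.6029 4.7713] k=[18 15 18 10 10 12 4]
t=18: x=[16.9827 15.4373 16.1380 11.0564 10.3344 10.7380 5.3702] k=[17 15 19 10 8 13 6]
t=19: x=[16.1161 15.4373 16.8519 10.9119 9.0565 11.4528 7.2777] k=[18 15 19 12 12 14 5]
t=20: x=[16.9827 15.5830 17.1439 12.9067 12.3373 12.6035 6.5491] k=[15 15 15 12 10 14 8]
t=21: x=[14.3957 14.5647 14.2939 12.0384 10.9154 12.7490 9.1732] k=[16 18 16 9 13 14 8]
t=22: x=[15.6920 16.9997 15.0045 10.4936 12.6126 13.1854 9.1732] k=[16 20 15 13 15 16 9]
t=23: x=[15.9847 18.2926 15.1648 13.4709 14.9034 15.0421 10.3373] k=[14 16 16 10 17 17 8]

0.250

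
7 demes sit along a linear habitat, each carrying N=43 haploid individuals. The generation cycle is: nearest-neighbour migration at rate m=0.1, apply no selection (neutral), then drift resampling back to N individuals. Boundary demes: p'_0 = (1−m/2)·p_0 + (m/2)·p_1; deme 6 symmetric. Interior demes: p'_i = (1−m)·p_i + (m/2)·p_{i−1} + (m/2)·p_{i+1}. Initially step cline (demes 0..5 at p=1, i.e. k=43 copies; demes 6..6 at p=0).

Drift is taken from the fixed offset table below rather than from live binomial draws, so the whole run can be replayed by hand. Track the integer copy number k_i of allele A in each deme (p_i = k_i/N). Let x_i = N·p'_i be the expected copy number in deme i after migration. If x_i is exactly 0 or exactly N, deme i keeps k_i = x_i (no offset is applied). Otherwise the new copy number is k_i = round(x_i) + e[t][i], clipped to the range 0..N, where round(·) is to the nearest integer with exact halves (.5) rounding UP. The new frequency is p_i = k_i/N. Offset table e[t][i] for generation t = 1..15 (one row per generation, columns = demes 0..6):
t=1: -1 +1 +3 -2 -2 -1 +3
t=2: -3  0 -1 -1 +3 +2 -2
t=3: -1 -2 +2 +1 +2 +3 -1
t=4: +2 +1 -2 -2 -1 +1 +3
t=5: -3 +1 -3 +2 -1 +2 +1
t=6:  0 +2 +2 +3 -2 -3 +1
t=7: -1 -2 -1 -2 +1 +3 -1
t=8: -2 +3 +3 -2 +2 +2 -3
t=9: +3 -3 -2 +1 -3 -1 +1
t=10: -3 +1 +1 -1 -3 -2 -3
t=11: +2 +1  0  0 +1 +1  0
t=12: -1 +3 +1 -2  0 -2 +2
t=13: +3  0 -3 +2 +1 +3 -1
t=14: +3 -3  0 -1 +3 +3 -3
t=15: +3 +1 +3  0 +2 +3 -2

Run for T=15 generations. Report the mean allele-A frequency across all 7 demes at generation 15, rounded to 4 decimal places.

0.8671

t=0: k=[43 43 43 43 43 43 0]
t=1: x=[43.0000 43.0000 43.0000 43.0000 43.0000 40.8500 2.1500] k=[43 43 43 43 43 40 5]
t=2: x=[43.0000 43.0000 43.0000 43.0000 42.8500 38.4000 6.7500] k=[43 43 43 43 43 40 5]
t=3: x=[43.0000 43.0000 43.0000 43.0000 42.8500 38.4000 6.7500] k=[43 43 43 43 43 41 6]
t=4: x=[43.0000 43.0000 43.0000 43.0000 42.9000 39.3500 7.7500] k=[43 43 43 43 42 40 11]
t=5: x=[43.0000 43.0000 43.0000 42.9500 41.9500 38.6500 12.4500] k=[43 43 43 43 41 41 13]
t=6: x=[43.0000 43.0000 43.0000 42.9000 41.1000 39.6000 14.4000] k=[43 43 43 43 39 37 15]
t=7: x=[43.0000 43.0000 43.0000 42.8000 39.1000 36.0000 16.1000] k=[43 43 43 41 40 39 15]
t=8: x=[43.0000 43.0000 42.9000 41.0500 40.0000 37.8500 16.2000] k=[43 43 43 39 42 40 13]
t=9: x=[43.0000 43.0000 42.8000 39.3500 41.7500 38.7500 14.3500] k=[43 43 41 40 39 38 15]
t=10: x=[43.0000 42.9000 41.0500 40.0000 39.0000 36.9000 16.1500] k=[43 43 42 39 36 35 13]
t=11: x=[43.0000 42.9500 41.9000 39.0000 36.1000 33.9500 14.1000] k=[43 43 42 39 37 35 14]
t=12: x=[43.0000 42.9500 41.9000 39.0500 37.0000 34.0500 15.0500] k=[43 43 43 37 37 32 17]
t=13: x=[43.0000 43.0000 42.7000 37.3000 36.7500 31.5000 17.7500] k=[43 43 40 39 38 35 17]
t=14: x=[43.0000 42.8500 40.1000 39.0000 37.9000 34.2500 17.9000] k=[43 40 40 38 41 37 15]
t=15: x=[42.8500 40.1500 39.9000 38.2500 40.6500 36.1000 16.1000] k=[43 41 43 38 43 39 14]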